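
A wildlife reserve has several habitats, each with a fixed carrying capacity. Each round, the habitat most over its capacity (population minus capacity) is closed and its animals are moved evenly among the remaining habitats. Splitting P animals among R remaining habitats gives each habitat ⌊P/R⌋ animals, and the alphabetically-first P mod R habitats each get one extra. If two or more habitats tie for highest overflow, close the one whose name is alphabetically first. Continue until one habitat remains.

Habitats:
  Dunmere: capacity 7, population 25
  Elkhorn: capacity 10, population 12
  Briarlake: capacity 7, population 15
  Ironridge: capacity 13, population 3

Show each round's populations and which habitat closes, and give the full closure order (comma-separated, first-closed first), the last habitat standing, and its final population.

Closure order: Dunmere, Briarlake, Elkhorn
Last habitat: Ironridge with 55 animals

Round 1: Briarlake=15 Dunmere=25 Elkhorn=12 Ironridge=3 → close Dunmere (overflow 18)
  25÷3 = 8 each, +1 to first 1
Round 2: Briarlake=24 Elkhorn=20 Ironridge=11 → close Briarlake (overflow 17)
  24÷2 = 12 each, +1 to first 0
Round 3: Elkhorn=32 Ironridge=23 → close Elkhorn (overflow 22)
  32÷1 = 32 each, +1 to first 0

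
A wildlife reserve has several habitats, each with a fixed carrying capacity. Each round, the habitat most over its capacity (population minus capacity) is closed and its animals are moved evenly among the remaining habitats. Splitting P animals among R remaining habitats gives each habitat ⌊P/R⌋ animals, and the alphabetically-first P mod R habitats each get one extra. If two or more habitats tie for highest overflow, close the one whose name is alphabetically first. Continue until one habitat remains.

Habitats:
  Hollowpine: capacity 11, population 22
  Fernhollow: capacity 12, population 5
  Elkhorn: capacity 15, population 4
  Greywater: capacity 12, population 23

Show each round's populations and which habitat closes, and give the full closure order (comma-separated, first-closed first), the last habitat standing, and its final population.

Round 1: Elkhorn=4 Fernhollow=5 Greywater=23 Hollowpine=22 → close Greywater (overflow 11)
  23÷3 = 7 each, +1 to first 2
Round 2: Elkhorn=12 Fernhollow=13 Hollowpine=29 → close Hollowpine (overflow 18)
  29÷2 = 14 each, +1 to first 1
Round 3: Elkhorn=27 Fernhollow=27 → close Fernhollow (overflow 15)
  27÷1 = 27 each, +1 to first 0

Closure order: Greywater, Hollowpine, Fernhollow
Last habitat: Elkhorn with 54 animals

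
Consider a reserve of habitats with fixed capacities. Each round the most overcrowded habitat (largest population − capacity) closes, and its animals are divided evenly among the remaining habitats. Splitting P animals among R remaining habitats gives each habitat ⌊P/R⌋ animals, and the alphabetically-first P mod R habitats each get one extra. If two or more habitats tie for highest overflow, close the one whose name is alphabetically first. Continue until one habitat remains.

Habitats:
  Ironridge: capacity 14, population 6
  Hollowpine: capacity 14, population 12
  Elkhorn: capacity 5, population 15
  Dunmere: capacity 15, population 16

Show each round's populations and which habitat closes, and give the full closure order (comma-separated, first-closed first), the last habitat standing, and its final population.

Round 1: Dunmere=16 Elkhorn=15 Hollowpine=12 Ironridge=6 → close Elkhorn (overflow 10)
  15÷3 = 5 each, +1 to first 0
Round 2: Dunmere=21 Hollowpine=17 Ironridge=11 → close Dunmere (overflow 6)
  21÷2 = 10 each, +1 to first 1
Round 3: Hollowpine=28 Ironridge=21 → close Hollowpine (overflow 14)
  28÷1 = 28 each, +1 to first 0

Closure order: Elkhorn, Dunmere, Hollowpine
Last habitat: Ironridge with 49 animals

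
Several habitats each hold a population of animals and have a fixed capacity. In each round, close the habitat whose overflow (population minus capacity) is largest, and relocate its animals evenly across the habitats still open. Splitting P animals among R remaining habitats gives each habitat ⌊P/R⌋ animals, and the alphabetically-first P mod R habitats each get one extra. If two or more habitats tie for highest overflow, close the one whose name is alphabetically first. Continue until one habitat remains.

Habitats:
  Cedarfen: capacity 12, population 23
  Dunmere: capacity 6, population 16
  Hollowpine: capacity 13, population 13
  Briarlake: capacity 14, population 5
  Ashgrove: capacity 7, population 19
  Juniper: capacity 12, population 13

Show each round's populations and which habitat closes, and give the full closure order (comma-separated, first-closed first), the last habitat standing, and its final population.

Closure order: Ashgrove, Cedarfen, Dunmere, Hollowpine, Juniper
Last habitat: Briarlake with 89 animals

Round 1: Ashgrove=19 Briarlake=5 Cedarfen=23 Dunmere=16 Hollowpine=13 Juniper=13 → close Ashgrove (overflow 12)
  19÷5 = 3 each, +1 to first 4
Round 2: Briarlake=9 Cedarfen=27 Dunmere=20 Hollowpine=17 Juniper=16 → close Cedarfen (overflow 15)
  27÷4 = 6 each, +1 to first 3
Round 3: Briarlake=16 Dunmere=27 Hollowpine=24 Juniper=22 → close Dunmere (overflow 21)
  27÷3 = 9 each, +1 to first 0
Round 4: Briarlake=25 Hollowpine=33 Juniper=31 → close Hollowpine (overflow 20)
  33÷2 = 16 each, +1 to first 1
Round 5: Briarlake=42 Juniper=47 → close Juniper (overflow 35)
  47÷1 = 47 each, +1 to first 0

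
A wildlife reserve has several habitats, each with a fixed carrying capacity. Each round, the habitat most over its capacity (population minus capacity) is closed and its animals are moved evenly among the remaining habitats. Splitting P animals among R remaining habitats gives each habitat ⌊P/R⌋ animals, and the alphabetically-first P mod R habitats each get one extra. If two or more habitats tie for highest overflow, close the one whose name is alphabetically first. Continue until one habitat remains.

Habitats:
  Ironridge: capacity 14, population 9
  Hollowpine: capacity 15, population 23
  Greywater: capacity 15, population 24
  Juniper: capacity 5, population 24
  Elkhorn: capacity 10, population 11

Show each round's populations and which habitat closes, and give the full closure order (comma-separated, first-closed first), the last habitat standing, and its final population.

Round 1: Elkhorn=11 Greywater=24 Hollowpine=23 Ironridge=9 Juniper=24 → close Juniper (overflow 19)
  24÷4 = 6 each, +1 to first 0
Round 2: Elkhorn=17 Greywater=30 Hollowpine=29 Ironridge=15 → close Greywater (overflow 15)
  30÷3 = 10 each, +1 to first 0
Round 3: Elkhorn=27 Hollowpine=39 Ironridge=25 → close Hollowpine (overflow 24)
  39÷2 = 19 each, +1 to first 1
Round 4: Elkhorn=47 Ironridge=44 → close Elkhorn (overflow 37)
  47÷1 = 47 each, +1 to first 0

Closure order: Juniper, Greywater, Hollowpine, Elkhorn
Last habitat: Ironridge with 91 animals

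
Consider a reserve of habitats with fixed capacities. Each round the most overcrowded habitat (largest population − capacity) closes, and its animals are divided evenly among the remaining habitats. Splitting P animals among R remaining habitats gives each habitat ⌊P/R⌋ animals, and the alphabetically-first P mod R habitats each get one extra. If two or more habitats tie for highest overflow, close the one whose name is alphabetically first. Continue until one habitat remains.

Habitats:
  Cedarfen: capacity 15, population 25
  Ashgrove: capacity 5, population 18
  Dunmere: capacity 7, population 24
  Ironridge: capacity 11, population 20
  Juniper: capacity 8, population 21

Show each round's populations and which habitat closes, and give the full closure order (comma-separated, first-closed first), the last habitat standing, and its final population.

Closure order: Dunmere, Ashgrove, Juniper, Cedarfen
Last habitat: Ironridge with 108 animals

Round 1: Ashgrove=18 Cedarfen=25 Dunmere=24 Ironridge=20 Juniper=21 → close Dunmere (overflow 17)
  24÷4 = 6 each, +1 to first 0
Round 2: Ashgrove=24 Cedarfen=31 Ironridge=26 Juniper=27 → close Ashgrove (overflow 19)
  24÷3 = 8 each, +1 to first 0
Round 3: Cedarfen=39 Ironridge=34 Juniper=35 → close Juniper (overflow 27)
  35÷2 = 17 each, +1 to first 1
Round 4: Cedarfen=57 Ironridge=51 → close Cedarfen (overflow 42)
  57÷1 = 57 each, +1 to first 0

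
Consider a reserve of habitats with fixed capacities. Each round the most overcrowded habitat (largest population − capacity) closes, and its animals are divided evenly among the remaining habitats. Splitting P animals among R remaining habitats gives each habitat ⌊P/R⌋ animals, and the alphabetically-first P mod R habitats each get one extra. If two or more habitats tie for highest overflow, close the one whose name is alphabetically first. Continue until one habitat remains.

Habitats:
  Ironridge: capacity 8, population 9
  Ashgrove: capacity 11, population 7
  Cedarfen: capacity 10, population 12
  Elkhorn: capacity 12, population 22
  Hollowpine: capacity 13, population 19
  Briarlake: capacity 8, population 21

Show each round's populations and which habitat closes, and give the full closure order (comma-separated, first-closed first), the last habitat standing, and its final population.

Round 1: Ashgrove=7 Briarlake=21 Cedarfen=12 Elkhorn=22 Hollowpine=19 Ironridge=9 → close Briarlake (overflow 13)
  21÷5 = 4 each, +1 to first 1
Round 2: Ashgrove=12 Cedarfen=16 Elkhorn=26 Hollowpine=23 Ironridge=13 → close Elkhorn (overflow 14)
  26÷4 = 6 each, +1 to first 2
Round 3: Ashgrove=19 Cedarfen=23 Hollowpine=29 Ironridge=19 → close Hollowpine (overflow 16)
  29÷3 = 9 each, +1 to first 2
Round 4: Ashgrove=29 Cedarfen=33 Ironridge=28 → close Cedarfen (overflow 23)
  33÷2 = 16 each, +1 to first 1
Round 5: Ashgrove=46 Ironridge=44 → close Ironridge (overflow 36)
  44÷1 = 44 each, +1 to first 0

Closure order: Briarlake, Elkhorn, Hollowpine, Cedarfen, Ironridge
Last habitat: Ashgrove with 90 animals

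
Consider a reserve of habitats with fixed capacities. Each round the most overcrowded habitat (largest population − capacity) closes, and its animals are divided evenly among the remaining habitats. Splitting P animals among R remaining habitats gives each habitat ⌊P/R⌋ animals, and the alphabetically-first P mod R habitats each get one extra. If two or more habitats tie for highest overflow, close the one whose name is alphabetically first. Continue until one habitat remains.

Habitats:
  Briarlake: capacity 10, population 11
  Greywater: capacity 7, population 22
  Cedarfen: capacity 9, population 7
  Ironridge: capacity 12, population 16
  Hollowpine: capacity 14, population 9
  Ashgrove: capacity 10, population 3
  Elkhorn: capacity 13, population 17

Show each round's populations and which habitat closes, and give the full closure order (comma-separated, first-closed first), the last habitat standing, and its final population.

Round 1: Ashgrove=3 Briarlake=11 Cedarfen=7 Elkhorn=17 Greywater=22 Hollowpine=9 Ironridge=16 → close Greywater (overflow 15)
  22÷6 = 3 each, +1 to first 4
Round 2: Ashgrove=7 Briarlake=15 Cedarfen=11 Elkhorn=21 Hollowpine=12 Ironridge=19 → close Elkhorn (overflow 8)
  21÷5 = 4 each, +1 to first 1
Round 3: Ashgrove=12 Briarlake=19 Cedarfen=15 Hollowpine=16 Ironridge=23 → close Ironridge (overflow 11)
  23÷4 = 5 each, +1 to first 3
Round 4: Ashgrove=18 Briarlake=25 Cedarfen=21 Hollowpine=21 → close Briarlake (overflow 15)
  25÷3 = 8 each, +1 to first 1
Round 5: Ashgrove=27 Cedarfen=29 Hollowpine=29 → close Cedarfen (overflow 20)
  29÷2 = 14 each, +1 to first 1
Round 6: Ashgrove=42 Hollowpine=43 → close Ashgrove (overflow 32)
  42÷1 = 42 each, +1 to first 0

Closure order: Greywater, Elkhorn, Ironridge, Briarlake, Cedarfen, Ashgrove
Last habitat: Hollowpine with 85 animals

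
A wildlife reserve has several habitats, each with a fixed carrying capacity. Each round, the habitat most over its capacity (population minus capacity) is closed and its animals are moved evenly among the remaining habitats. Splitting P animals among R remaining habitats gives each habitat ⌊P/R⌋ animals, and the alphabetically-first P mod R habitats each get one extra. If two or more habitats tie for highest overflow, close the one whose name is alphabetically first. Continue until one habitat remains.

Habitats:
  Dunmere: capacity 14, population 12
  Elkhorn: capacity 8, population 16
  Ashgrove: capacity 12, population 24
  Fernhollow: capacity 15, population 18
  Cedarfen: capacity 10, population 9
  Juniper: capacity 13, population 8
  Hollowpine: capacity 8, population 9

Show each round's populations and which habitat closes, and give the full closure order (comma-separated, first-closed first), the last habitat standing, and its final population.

Round 1: Ashgrove=24 Cedarfen=9 Dunmere=12 Elkhorn=16 Fernhollow=18 Hollowpine=9 Juniper=8 → close Ashgrove (overflow 12)
  24÷6 = 4 each, +1 to first 0
Round 2: Cedarfen=13 Dunmere=16 Elkhorn=20 Fernhollow=22 Hollowpine=13 Juniper=12 → close Elkhorn (overflow 12)
  20÷5 = 4 each, +1 to first 0
Round 3: Cedarfen=17 Dunmere=20 Fernhollow=26 Hollowpine=17 Juniper=16 → close Fernhollow (overflow 11)
  26÷4 = 6 each, +1 to first 2
Round 4: Cedarfen=24 Dunmere=27 Hollowpine=23 Juniper=22 → close Hollowpine (overflow 15)
  23÷3 = 7 each, +1 to first 2
Round 5: Cedarfen=32 Dunmere=35 Juniper=29 → close Cedarfen (overflow 22)
  32÷2 = 16 each, +1 to first 0
Round 6: Dunmere=51 Juniper=45 → close Dunmere (overflow 37)
  51÷1 = 51 each, +1 to first 0

Closure order: Ashgrove, Elkhorn, Fernhollow, Hollowpine, Cedarfen, Dunmere
Last habitat: Juniper with 96 animals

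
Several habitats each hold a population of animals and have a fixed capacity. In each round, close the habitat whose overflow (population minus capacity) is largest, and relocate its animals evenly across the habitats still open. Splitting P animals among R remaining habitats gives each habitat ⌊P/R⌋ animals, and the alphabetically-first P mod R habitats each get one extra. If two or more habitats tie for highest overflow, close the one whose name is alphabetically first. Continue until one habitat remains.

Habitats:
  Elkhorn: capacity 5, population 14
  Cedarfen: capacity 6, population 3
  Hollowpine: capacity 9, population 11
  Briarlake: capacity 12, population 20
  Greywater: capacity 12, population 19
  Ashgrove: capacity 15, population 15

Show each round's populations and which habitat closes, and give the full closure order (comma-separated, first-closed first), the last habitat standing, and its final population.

Closure order: Elkhorn, Briarlake, Greywater, Ashgrove, Hollowpine
Last habitat: Cedarfen with 82 animals

Round 1: Ashgrove=15 Briarlake=20 Cedarfen=3 Elkhorn=14 Greywater=19 Hollowpine=11 → close Elkhorn (overflow 9)
  14÷5 = 2 each, +1 to first 4
Round 2: Ashgrove=18 Briarlake=23 Cedarfen=6 Greywater=22 Hollowpine=13 → close Briarlake (overflow 11)
  23÷4 = 5 each, +1 to first 3
Round 3: Ashgrove=24 Cedarfen=12 Greywater=28 Hollowpine=18 → close Greywater (overflow 16)
  28÷3 = 9 each, +1 to first 1
Round 4: Ashgrove=34 Cedarfen=21 Hollowpine=27 → close Ashgrove (overflow 19)
  34÷2 = 17 each, +1 to first 0
Round 5: Cedarfen=38 Hollowpine=44 → close Hollowpine (overflow 35)
  44÷1 = 44 each, +1 to first 0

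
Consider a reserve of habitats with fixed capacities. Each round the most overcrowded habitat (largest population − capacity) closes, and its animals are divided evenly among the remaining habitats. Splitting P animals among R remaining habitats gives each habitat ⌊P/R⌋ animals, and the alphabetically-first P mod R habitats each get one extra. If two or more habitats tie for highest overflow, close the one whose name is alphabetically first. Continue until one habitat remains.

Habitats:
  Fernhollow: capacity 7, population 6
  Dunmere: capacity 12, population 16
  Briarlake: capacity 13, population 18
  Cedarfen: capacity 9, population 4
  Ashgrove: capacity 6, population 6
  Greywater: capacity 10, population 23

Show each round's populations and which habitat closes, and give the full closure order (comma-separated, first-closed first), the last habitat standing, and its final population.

Round 1: Ashgrove=6 Briarlake=18 Cedarfen=4 Dunmere=16 Fernhollow=6 Greywater=23 → close Greywater (overflow 13)
  23÷5 = 4 each, +1 to first 3
Round 2: Ashgrove=11 Briarlake=23 Cedarfen=9 Dunmere=20 Fernhollow=10 → close Briarlake (overflow 10)
  23÷4 = 5 each, +1 to first 3
Round 3: Ashgrove=17 Cedarfen=15 Dunmere=26 Fernhollow=15 → close Dunmere (overflow 14)
  26÷3 = 8 each, +1 to first 2
Round 4: Ashgrove=26 Cedarfen=24 Fernhollow=23 → close Ashgrove (overflow 20)
  26÷2 = 13 each, +1 to first 0
Round 5: Cedarfen=37 Fernhollow=36 → close Fernhollow (overflow 29)
  36÷1 = 36 each, +1 to first 0

Closure order: Greywater, Briarlake, Dunmere, Ashgrove, Fernhollow
Last habitat: Cedarfen with 73 animals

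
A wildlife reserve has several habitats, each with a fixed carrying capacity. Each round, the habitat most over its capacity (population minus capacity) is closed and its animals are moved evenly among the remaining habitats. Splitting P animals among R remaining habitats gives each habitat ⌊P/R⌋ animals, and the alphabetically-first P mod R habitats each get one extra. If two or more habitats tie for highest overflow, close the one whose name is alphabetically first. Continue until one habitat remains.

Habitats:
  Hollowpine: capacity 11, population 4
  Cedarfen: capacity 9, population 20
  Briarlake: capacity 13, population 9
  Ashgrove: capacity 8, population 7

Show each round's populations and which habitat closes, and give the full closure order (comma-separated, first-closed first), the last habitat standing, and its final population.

Round 1: Ashgrove=7 Briarlake=9 Cedarfen=20 Hollowpine=4 → close Cedarfen (overflow 11)
  20÷3 = 6 each, +1 to first 2
Round 2: Ashgrove=14 Briarlake=16 Hollowpine=10 → close Ashgrove (overflow 6)
  14÷2 = 7 each, +1 to first 0
Round 3: Briarlake=23 Hollowpine=17 → close Briarlake (overflow 10)
  23÷1 = 23 each, +1 to first 0

Closure order: Cedarfen, Ashgrove, Briarlake
Last habitat: Hollowpine with 40 animals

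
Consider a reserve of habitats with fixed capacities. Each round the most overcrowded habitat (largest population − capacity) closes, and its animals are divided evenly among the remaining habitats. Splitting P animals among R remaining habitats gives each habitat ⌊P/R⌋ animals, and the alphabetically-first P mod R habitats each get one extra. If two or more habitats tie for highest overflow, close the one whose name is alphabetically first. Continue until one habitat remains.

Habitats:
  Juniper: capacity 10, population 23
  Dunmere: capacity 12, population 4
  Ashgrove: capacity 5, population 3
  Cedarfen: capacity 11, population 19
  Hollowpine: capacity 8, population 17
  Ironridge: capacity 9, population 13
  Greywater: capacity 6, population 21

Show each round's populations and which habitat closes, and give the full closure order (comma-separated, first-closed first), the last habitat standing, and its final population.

Closure order: Greywater, Juniper, Cedarfen, Hollowpine, Ironridge, Ashgrove
Last habitat: Dunmere with 100 animals

Round 1: Ashgrove=3 Cedarfen=19 Dunmere=4 Greywater=21 Hollowpine=17 Ironridge=13 Juniper=23 → close Greywater (overflow 15)
  21÷6 = 3 each, +1 to first 3
Round 2: Ashgrove=7 Cedarfen=23 Dunmere=8 Hollowpine=20 Ironridge=16 Juniper=26 → close Juniper (overflow 16)
  26÷5 = 5 each, +1 to first 1
Round 3: Ashgrove=13 Cedarfen=28 Dunmere=13 Hollowpine=25 Ironridge=21 → close Cedarfen (overflow 17)
  28÷4 = 7 each, +1 to first 0
Round 4: Ashgrove=20 Dunmere=20 Hollowpine=32 Ironridge=28 → close Hollowpine (overflow 24)
  32÷3 = 10 each, +1 to first 2
Round 5: Ashgrove=31 Dunmere=31 Ironridge=38 → close Ironridge (overflow 29)
  38÷2 = 19 each, +1 to first 0
Round 6: Ashgrove=50 Dunmere=50 → close Ashgrove (overflow 45)
  50÷1 = 50 each, +1 to first 0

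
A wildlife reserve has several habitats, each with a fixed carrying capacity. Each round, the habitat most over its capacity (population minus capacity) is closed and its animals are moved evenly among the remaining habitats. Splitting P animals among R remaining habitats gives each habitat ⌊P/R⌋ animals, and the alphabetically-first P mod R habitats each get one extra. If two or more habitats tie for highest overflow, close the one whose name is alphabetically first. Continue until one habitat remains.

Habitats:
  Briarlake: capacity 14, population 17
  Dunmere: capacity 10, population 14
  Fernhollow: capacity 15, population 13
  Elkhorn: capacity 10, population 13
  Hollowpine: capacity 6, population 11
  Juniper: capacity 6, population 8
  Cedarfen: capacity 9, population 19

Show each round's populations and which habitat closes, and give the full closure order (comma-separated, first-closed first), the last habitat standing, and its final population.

Closure order: Cedarfen, Hollowpine, Briarlake, Dunmere, Elkhorn, Juniper
Last habitat: Fernhollow with 95 animals

Round 1: Briarlake=17 Cedarfen=19 Dunmere=14 Elkhorn=13 Fernhollow=13 Hollowpine=11 Juniper=8 → close Cedarfen (overflow 10)
  19÷6 = 3 each, +1 to first 1
Round 2: Briarlake=21 Dunmere=17 Elkhorn=16 Fernhollow=16 Hollowpine=14 Juniper=11 → close Hollowpine (overflow 8)
  14÷5 = 2 each, +1 to first 4
Round 3: Briarlake=24 Dunmere=20 Elkhorn=19 Fernhollow=19 Juniper=13 → close Briarlake (overflow 10)
  24÷4 = 6 each, +1 to first 0
Round 4: Dunmere=26 Elkhorn=25 Fernhollow=25 Juniper=19 → close Dunmere (overflow 16)
  26÷3 = 8 each, +1 to first 2
Round 5: Elkhorn=34 Fernhollow=34 Juniper=27 → close Elkhorn (overflow 24)
  34÷2 = 17 each, +1 to first 0
Round 6: Fernhollow=51 Juniper=44 → close Juniper (overflow 38)
  44÷1 = 44 each, +1 to first 0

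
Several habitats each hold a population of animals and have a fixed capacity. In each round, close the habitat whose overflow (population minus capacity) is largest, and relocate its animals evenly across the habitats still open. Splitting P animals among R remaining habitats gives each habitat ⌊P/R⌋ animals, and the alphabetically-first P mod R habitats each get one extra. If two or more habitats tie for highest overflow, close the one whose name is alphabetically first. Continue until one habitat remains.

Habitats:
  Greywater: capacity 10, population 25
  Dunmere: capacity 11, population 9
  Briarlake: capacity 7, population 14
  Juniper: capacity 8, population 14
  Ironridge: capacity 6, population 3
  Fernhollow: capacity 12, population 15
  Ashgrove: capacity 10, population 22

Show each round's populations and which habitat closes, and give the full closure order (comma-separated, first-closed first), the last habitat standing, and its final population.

Closure order: Greywater, Ashgrove, Briarlake, Juniper, Fernhollow, Dunmere
Last habitat: Ironridge with 102 animals

Round 1: Ashgrove=22 Briarlake=14 Dunmere=9 Fernhollow=15 Greywater=25 Ironridge=3 Juniper=14 → close Greywater (overflow 15)
  25÷6 = 4 each, +1 to first 1
Round 2: Ashgrove=27 Briarlake=18 Dunmere=13 Fernhollow=19 Ironridge=7 Juniper=18 → close Ashgrove (overflow 17)
  27÷5 = 5 each, +1 to first 2
Round 3: Briarlake=24 Dunmere=19 Fernhollow=24 Ironridge=12 Juniper=23 → close Briarlake (overflow 17)
  24÷4 = 6 each, +1 to first 0
Round 4: Dunmere=25 Fernhollow=30 Ironridge=18 Juniper=29 → close Juniper (overflow 21)
  29÷3 = 9 each, +1 to first 2
Round 5: Dunmere=35 Fernhollow=40 Ironridge=27 → close Fernhollow (overflow 28)
  40÷2 = 20 each, +1 to first 0
Round 6: Dunmere=55 Ironridge=47 → close Dunmere (overflow 44)
  55÷1 = 55 each, +1 to first 0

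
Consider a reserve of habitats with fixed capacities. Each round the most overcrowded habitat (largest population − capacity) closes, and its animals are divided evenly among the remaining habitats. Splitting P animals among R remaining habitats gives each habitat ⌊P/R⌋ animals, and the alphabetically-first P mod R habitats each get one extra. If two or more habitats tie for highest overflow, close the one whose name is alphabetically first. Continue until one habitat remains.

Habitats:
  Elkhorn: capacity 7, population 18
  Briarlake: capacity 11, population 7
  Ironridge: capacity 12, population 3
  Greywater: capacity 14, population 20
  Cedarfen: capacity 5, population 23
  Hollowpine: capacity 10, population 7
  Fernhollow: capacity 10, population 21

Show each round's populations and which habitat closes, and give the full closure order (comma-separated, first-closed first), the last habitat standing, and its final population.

Closure order: Cedarfen, Elkhorn, Fernhollow, Greywater, Briarlake, Hollowpine
Last habitat: Ironridge with 99 animals

Round 1: Briarlake=7 Cedarfen=23 Elkhorn=18 Fernhollow=21 Greywater=20 Hollowpine=7 Ironridge=3 → close Cedarfen (overflow 18)
  23÷6 = 3 each, +1 to first 5
Round 2: Briarlake=11 Elkhorn=22 Fernhollow=25 Greywater=24 Hollowpine=11 Ironridge=6 → close Elkhorn (overflow 15)
  22÷5 = 4 each, +1 to first 2
Round 3: Briarlake=16 Fernhollow=30 Greywater=28 Hollowpine=15 Ironridge=10 → close Fernhollow (overflow 20)
  30÷4 = 7 each, +1 to first 2
Round 4: Briarlake=24 Greywater=36 Hollowpine=22 Ironridge=17 → close Greywater (overflow 22)
  36÷3 = 12 each, +1 to first 0
Round 5: Briarlake=36 Hollowpine=34 Ironridge=29 → close Briarlake (overflow 25)
  36÷2 = 18 each, +1 to first 0
Round 6: Hollowpine=52 Ironridge=47 → close Hollowpine (overflow 42)
  52÷1 = 52 each, +1 to first 0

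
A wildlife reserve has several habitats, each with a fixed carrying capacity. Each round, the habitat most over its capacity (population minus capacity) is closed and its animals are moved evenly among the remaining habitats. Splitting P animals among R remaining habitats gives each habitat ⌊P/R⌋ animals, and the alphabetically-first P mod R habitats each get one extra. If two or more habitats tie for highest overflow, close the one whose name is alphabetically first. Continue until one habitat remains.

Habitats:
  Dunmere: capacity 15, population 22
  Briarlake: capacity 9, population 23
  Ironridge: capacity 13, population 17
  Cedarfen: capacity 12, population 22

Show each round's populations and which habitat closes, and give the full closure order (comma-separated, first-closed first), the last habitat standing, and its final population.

Round 1: Briarlake=23 Cedarfen=22 Dunmere=22 Ironridge=17 → close Briarlake (overflow 14)
  23÷3 = 7 each, +1 to first 2
Round 2: Cedarfen=30 Dunmere=30 Ironridge=24 → close Cedarfen (overflow 18)
  30÷2 = 15 each, +1 to first 0
Round 3: Dunmere=45 Ironridge=39 → close Dunmere (overflow 30)
  45÷1 = 45 each, +1 to first 0

Closure order: Briarlake, Cedarfen, Dunmere
Last habitat: Ironridge with 84 animals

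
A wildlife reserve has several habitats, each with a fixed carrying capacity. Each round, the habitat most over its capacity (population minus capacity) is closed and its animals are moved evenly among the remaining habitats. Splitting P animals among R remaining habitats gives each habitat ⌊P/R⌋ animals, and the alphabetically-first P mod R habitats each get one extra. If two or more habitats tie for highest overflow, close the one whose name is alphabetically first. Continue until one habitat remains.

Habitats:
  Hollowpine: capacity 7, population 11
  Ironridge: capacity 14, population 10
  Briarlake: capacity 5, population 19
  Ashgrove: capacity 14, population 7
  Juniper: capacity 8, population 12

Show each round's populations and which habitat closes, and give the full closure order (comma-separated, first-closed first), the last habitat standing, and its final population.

Round 1: Ashgrove=7 Briarlake=19 Hollowpine=11 Ironridge=10 Juniper=12 → close Briarlake (overflow 14)
  19÷4 = 4 each, +1 to first 3
Round 2: Ashgrove=12 Hollowpine=16 Ironridge=15 Juniper=16 → close Hollowpine (overflow 9)
  16÷3 = 5 each, +1 to first 1
Round 3: Ashgrove=18 Ironridge=20 Juniper=21 → close Juniper (overflow 13)
  21÷2 = 10 each, +1 to first 1
Round 4: Ashgrove=29 Ironridge=30 → close Ironridge (overflow 16)
  30÷1 = 30 each, +1 to first 0

Closure order: Briarlake, Hollowpine, Juniper, Ironridge
Last habitat: Ashgrove with 59 animals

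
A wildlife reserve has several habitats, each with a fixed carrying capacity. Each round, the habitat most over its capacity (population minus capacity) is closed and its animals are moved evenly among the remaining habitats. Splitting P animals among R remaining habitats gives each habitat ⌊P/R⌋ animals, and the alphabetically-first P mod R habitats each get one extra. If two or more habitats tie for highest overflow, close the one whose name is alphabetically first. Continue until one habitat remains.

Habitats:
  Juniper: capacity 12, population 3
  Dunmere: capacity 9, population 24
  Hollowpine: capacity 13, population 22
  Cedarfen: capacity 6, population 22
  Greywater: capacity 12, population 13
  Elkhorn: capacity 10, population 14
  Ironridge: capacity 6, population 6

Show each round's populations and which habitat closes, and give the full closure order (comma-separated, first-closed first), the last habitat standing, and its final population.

Round 1: Cedarfen=22 Dunmere=24 Elkhorn=14 Greywater=13 Hollowpine=22 Ironridge=6 Juniper=3 → close Cedarfen (overflow 16)
  22÷6 = 3 each, +1 to first 4
Round 2: Dunmere=28 Elkhorn=18 Greywater=17 Hollowpine=26 Ironridge=9 Juniper=6 → close Dunmere (overflow 19)
  28÷5 = 5 each, +1 to first 3
Round 3: Elkhorn=24 Greywater=23 Hollowpine=32 Ironridge=14 Juniper=11 → close Hollowpine (overflow 19)
  32÷4 = 8 each, +1 to first 0
Round 4: Elkhorn=32 Greywater=31 Ironridge=22 Juniper=19 → close Elkhorn (overflow 22)
  32÷3 = 10 each, +1 to first 2
Round 5: Greywater=42 Ironridge=33 Juniper=29 → close Greywater (overflow 30)
  42÷2 = 21 each, +1 to first 0
Round 6: Ironridge=54 Juniper=50 → close Ironridge (overflow 48)
  54÷1 = 54 each, +1 to first 0

Closure order: Cedarfen, Dunmere, Hollowpine, Elkhorn, Greywater, Ironridge
Last habitat: Juniper with 104 animals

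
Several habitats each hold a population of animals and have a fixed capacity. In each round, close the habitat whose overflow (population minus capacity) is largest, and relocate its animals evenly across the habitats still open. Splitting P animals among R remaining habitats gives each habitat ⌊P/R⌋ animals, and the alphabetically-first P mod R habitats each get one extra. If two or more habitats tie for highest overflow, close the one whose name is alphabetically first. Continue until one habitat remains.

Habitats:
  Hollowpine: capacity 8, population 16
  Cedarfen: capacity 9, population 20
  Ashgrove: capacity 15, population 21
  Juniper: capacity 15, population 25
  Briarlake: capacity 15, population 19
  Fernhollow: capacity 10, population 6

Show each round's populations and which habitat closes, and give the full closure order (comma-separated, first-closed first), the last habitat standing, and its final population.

Round 1: Ashgrove=21 Briarlake=19 Cedarfen=20 Fernhollow=6 Hollowpine=16 Juniper=25 → close Cedarfen (overflow 11)
  20÷5 = 4 each, +1 to first 0
Round 2: Ashgrove=25 Briarlake=23 Fernhollow=10 Hollowpine=20 Juniper=29 → close Juniper (overflow 14)
  29÷4 = 7 each, +1 to first 1
Round 3: Ashgrove=33 Briarlake=30 Fernhollow=17 Hollowpine=27 → close Hollowpine (overflow 19)
  27÷3 = 9 each, +1 to first 0
Round 4: Ashgrove=42 Briarlake=39 Fernhollow=26 → close Ashgrove (overflow 27)
  42÷2 = 21 each, +1 to first 0
Round 5: Briarlake=60 Fernhollow=47 → close Briarlake (overflow 45)
  60÷1 = 60 each, +1 to first 0

Closure order: Cedarfen, Juniper, Hollowpine, Ashgrove, Briarlake
Last habitat: Fernhollow with 107 animals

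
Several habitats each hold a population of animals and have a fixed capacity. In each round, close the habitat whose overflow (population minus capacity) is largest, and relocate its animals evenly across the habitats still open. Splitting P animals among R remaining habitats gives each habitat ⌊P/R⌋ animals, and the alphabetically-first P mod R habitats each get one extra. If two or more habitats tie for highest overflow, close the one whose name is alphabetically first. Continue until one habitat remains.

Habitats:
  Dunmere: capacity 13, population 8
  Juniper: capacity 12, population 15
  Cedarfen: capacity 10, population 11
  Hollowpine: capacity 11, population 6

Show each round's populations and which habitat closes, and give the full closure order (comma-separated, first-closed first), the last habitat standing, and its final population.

Round 1: Cedarfen=11 Dunmere=8 Hollowpine=6 Juniper=15 → close Juniper (overflow 3)
  15÷3 = 5 each, +1 to first 0
Round 2: Cedarfen=16 Dunmere=13 Hollowpine=11 → close Cedarfen (overflow 6)
  16÷2 = 8 each, +1 to first 0
Round 3: Dunmere=21 Hollowpine=19 → close Dunmere (overflow 8)
  21÷1 = 21 each, +1 to first 0

Closure order: Juniper, Cedarfen, Dunmere
Last habitat: Hollowpine with 40 animals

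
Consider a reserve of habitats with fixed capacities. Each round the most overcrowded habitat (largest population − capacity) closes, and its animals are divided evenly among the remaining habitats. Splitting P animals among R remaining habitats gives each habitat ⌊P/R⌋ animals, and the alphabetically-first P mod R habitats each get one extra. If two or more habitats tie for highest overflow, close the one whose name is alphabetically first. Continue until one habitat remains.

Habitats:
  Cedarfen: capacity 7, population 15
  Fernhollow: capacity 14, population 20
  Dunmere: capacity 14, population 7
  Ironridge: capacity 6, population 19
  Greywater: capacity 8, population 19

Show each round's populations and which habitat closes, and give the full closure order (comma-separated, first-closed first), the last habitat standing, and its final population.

Closure order: Ironridge, Greywater, Cedarfen, Fernhollow
Last habitat: Dunmere with 80 animals

Round 1: Cedarfen=15 Dunmere=7 Fernhollow=20 Greywater=19 Ironridge=19 → close Ironridge (overflow 13)
  19÷4 = 4 each, +1 to first 3
Round 2: Cedarfen=20 Dunmere=12 Fernhollow=25 Greywater=23 → close Greywater (overflow 15)
  23÷3 = 7 each, +1 to first 2
Round 3: Cedarfen=28 Dunmere=20 Fernhollow=32 → close Cedarfen (overflow 21)
  28÷2 = 14 each, +1 to first 0
Round 4: Dunmere=34 Fernhollow=46 → close Fernhollow (overflow 32)
  46÷1 = 46 each, +1 to first 0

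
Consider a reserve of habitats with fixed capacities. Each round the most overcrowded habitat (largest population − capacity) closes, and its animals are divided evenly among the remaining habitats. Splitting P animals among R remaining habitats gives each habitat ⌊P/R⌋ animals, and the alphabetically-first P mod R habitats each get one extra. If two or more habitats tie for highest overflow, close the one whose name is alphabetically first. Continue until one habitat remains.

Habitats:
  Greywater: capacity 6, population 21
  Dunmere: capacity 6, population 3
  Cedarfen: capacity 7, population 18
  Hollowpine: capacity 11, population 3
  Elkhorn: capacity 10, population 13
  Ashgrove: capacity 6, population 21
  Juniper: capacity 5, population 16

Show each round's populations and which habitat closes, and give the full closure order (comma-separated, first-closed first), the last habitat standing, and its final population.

Closure order: Ashgrove, Greywater, Cedarfen, Juniper, Elkhorn, Dunmere
Last habitat: Hollowpine with 95 animals

Round 1: Ashgrove=21 Cedarfen=18 Dunmere=3 Elkhorn=13 Greywater=21 Hollowpine=3 Juniper=16 → close Ashgrove (overflow 15)
  21÷6 = 3 each, +1 to first 3
Round 2: Cedarfen=22 Dunmere=7 Elkhorn=17 Greywater=24 Hollowpine=6 Juniper=19 → close Greywater (overflow 18)
  24÷5 = 4 each, +1 to first 4
Round 3: Cedarfen=27 Dunmere=12 Elkhorn=22 Hollowpine=11 Juniper=23 → close Cedarfen (overflow 20)
  27÷4 = 6 each, +1 to first 3
Round 4: Dunmere=19 Elkhorn=29 Hollowpine=18 Juniper=29 → close Juniper (overflow 24)
  29÷3 = 9 each, +1 to first 2
Round 5: Dunmere=29 Elkhorn=39 Hollowpine=27 → close Elkhorn (overflow 29)
  39÷2 = 19 each, +1 to first 1
Round 6: Dunmere=49 Hollowpine=46 → close Dunmere (overflow 43)
  49÷1 = 49 each, +1 to first 0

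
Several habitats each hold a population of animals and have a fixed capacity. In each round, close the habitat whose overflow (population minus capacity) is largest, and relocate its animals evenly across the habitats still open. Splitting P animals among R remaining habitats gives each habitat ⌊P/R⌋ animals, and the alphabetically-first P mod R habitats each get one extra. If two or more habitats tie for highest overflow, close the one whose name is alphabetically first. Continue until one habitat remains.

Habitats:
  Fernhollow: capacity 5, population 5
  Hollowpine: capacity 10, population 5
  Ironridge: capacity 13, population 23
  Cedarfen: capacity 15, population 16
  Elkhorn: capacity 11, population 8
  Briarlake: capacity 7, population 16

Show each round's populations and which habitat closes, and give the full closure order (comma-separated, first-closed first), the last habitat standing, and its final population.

Round 1: Briarlake=16 Cedarfen=16 Elkhorn=8 Fernhollow=5 Hollowpine=5 Ironridge=23 → close Ironridge (overflow 10)
  23÷5 = 4 each, +1 to first 3
Round 2: Briarlake=21 Cedarfen=21 Elkhorn=13 Fernhollow=9 Hollowpine=9 → close Briarlake (overflow 14)
  21÷4 = 5 each, +1 to first 1
Round 3: Cedarfen=27 Elkhorn=18 Fernhollow=14 Hollowpine=14 → close Cedarfen (overflow 12)
  27÷3 = 9 each, +1 to first 0
Round 4: Elkhorn=27 Fernhollow=23 Hollowpine=23 → close Fernhollow (overflow 18)
  23÷2 = 11 each, +1 to first 1
Round 5: Elkhorn=39 Hollowpine=34 → close Elkhorn (overflow 28)
  39÷1 = 39 each, +1 to first 0

Closure order: Ironridge, Briarlake, Cedarfen, Fernhollow, Elkhorn
Last habitat: Hollowpine with 73 animals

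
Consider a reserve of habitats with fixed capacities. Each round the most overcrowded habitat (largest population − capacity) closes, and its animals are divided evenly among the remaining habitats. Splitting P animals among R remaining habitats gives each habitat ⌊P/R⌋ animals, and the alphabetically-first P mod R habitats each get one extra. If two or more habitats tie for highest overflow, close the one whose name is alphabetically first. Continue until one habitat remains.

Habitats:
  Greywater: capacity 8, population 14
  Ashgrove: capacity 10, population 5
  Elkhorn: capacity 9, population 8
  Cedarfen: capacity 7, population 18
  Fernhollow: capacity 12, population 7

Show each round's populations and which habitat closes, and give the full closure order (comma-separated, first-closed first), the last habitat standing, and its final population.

Round 1: Ashgrove=5 Cedarfen=18 Elkhorn=8 Fernhollow=7 Greywater=14 → close Cedarfen (overflow 11)
  18÷4 = 4 each, +1 to first 2
Round 2: Ashgrove=10 Elkhorn=13 Fernhollow=11 Greywater=18 → close Greywater (overflow 10)
  18÷3 = 6 each, +1 to first 0
Round 3: Ashgrove=16 Elkhorn=19 Fernhollow=17 → close Elkhorn (overflow 10)
  19÷2 = 9 each, +1 to first 1
Round 4: Ashgrove=26 Fernhollow=26 → close Ashgrove (overflow 16)
  26÷1 = 26 each, +1 to first 0

Closure order: Cedarfen, Greywater, Elkhorn, Ashgrove
Last habitat: Fernhollow with 52 animals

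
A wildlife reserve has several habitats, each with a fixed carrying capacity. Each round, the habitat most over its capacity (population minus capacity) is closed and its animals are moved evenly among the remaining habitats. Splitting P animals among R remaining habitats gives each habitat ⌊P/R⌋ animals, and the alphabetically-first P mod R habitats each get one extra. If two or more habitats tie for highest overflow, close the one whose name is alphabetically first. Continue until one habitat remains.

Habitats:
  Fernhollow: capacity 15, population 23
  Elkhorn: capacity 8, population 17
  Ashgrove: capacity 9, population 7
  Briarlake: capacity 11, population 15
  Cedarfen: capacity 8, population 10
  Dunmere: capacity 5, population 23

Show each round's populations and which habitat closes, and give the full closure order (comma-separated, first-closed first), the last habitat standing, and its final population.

Closure order: Dunmere, Elkhorn, Fernhollow, Briarlake, Cedarfen
Last habitat: Ashgrove with 95 animals

Round 1: Ashgrove=7 Briarlake=15 Cedarfen=10 Dunmere=23 Elkhorn=17 Fernhollow=23 → close Dunmere (overflow 18)
  23÷5 = 4 each, +1 to first 3
Round 2: Ashgrove=12 Briarlake=20 Cedarfen=15 Elkhorn=21 Fernhollow=27 → close Elkhorn (overflow 13)
  21÷4 = 5 each, +1 to first 1
Round 3: Ashgrove=18 Briarlake=25 Cedarfen=20 Fernhollow=32 → close Fernhollow (overflow 17)
  32÷3 = 10 each, +1 to first 2
Round 4: Ashgrove=29 Briarlake=36 Cedarfen=30 → close Briarlake (overflow 25)
  36÷2 = 18 each, +1 to first 0
Round 5: Ashgrove=47 Cedarfen=48 → close Cedarfen (overflow 40)
  48÷1 = 48 each, +1 to first 0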